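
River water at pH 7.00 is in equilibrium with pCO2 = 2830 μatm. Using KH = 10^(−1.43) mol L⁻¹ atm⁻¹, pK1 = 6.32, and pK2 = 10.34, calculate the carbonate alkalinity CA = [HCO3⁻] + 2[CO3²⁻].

[CO2*] = KH · pCO2 = 10^(−1.43) × 2830×10^-6 = 1.051×10^-4 mol/L
α₀ = 1/(1 + K1/[H⁺] + K1K2/[H⁺]²) = 1/(1 + 10^+0.68 + 10^-2.66) = 0.1728
DIC = [CO2*]/α₀ = 1.051×10^-4 / 0.1728 = 0.6086 mmol/L
CA = (α₁ + 2α₂)·DIC = (0.8269 + 2×0.0003780) × 0.6086 = 0.504 mmol/L

CA = 0.504 mmol/L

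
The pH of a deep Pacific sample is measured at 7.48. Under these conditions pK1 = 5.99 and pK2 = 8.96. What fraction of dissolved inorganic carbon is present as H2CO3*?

α₀ = 1 / (1 + K1/[H⁺] + K1K2/[H⁺]²) = 1 / (1 + 10^+1.49 + 10^+0.01)
   = 1 / (1 + 30.903 + 1.0233) = 1/32.926 = 0.03037

α₀ = 0.0304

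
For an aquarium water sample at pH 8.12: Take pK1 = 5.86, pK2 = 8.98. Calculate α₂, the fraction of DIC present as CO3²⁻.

α₂ = 0.121

α₂ = 1 / (1 + [H⁺]/K2 + [H⁺]²/(K1K2)) = 1 / (1 + 10^+0.86 + 10^-1.40)
   = 1 / (1 + 7.2444 + 0.039811) = 1/8.2842 = 0.1207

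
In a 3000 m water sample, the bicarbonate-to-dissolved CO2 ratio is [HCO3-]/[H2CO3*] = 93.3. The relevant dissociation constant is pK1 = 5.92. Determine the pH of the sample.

pH = 7.89

From K1 = [H⁺][HCO3-]/[H2CO3*]:  pH = pK1 + log₁₀([HCO3-]/[H2CO3*])
log₁₀(93.3) = +1.970
pH = 5.92 + (+1.970) = 7.89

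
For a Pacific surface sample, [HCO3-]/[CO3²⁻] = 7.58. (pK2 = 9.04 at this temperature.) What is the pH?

pH = 8.16

From K2 = [H⁺][CO3²⁻]/[HCO3-]:  pH = pK2 − log₁₀([HCO3-]/[CO3²⁻])
log₁₀(7.58) = +0.880
pH = 9.04 − (+0.880) = 8.16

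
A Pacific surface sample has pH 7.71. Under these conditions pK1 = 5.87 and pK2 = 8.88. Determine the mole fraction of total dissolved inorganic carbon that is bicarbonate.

α₁ = 1 / (1 + [H⁺]/K1 + K2/[H⁺]) = 1 / (1 + 10^-1.84 + 10^-1.17)
   = 1 / (1 + 0.014454 + 0.067608) = 1/1.0821 = 0.9242

α₁ = 0.924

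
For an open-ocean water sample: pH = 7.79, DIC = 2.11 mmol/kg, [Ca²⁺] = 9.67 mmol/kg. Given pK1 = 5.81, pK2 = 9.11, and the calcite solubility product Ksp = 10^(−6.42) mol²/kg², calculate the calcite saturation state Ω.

Ω = 2.43

α₂ = 1 / (1 + [H⁺]/K2 + [H⁺]²/(K1K2)) = 1 / (1 + 10^+1.32 + 10^-0.66)
   = 1 / (1 + 20.893 + 0.21878) = 1/22.112 = 0.04522
[CO3²⁻] = α₂ × DIC = 0.04522 × 2.11 = 0.09542 mmol/kg
Ksp = 10^(−6.42) = 3.802×10^-7
Ω = [Ca²⁺][CO3²⁻]/Ksp = (9.67×10^-3)(9.542×10^-5) / 3.802×10^-7 = 2.43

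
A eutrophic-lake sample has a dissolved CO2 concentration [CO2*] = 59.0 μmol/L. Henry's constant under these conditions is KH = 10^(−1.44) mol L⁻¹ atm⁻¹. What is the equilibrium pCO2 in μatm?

KH = 10^(−1.44) = 3.631×10^-2 mol L⁻¹ atm⁻¹
pCO2 = [CO2*]/KH = 59.0×10^-6 / 3.631×10^-2 = 1.62×10^-3 atm = 1620 μatm

pCO2 = 1620 μatm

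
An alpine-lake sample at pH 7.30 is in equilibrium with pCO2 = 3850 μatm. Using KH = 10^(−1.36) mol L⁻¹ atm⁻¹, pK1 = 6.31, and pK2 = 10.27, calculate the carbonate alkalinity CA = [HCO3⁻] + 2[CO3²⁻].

CA = 1.65 mmol/L

[CO2*] = KH · pCO2 = 10^(−1.36) × 3850×10^-6 = 1.681×10^-4 mol/L
α₀ = 1/(1 + K1/[H⁺] + K1K2/[H⁺]²) = 1/(1 + 10^+0.99 + 10^-1.98) = 0.09274
DIC = [CO2*]/α₀ = 1.681×10^-4 / 0.09274 = 1.812 mmol/L
CA = (α₁ + 2α₂)·DIC = (0.9063 + 2×0.0009711) × 1.812 = 1.65 mmol/L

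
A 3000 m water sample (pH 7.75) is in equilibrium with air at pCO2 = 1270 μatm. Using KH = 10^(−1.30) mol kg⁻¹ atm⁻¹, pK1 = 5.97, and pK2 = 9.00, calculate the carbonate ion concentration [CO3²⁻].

[CO3²⁻] = 0.216 mmol/kg

[CO2*] = KH · pCO2 = 10^(−1.30) × 1270×10^-6 = 6.365×10^-5 mol/kg
α₀ = 1/(1 + K1/[H⁺] + K1K2/[H⁺]²) = 1/(1 + 10^+1.78 + 10^+0.53) = 0.01547
DIC = [CO2*]/α₀ = 6.365×10^-5 / 0.01547 = 4.115 mmol/kg
[CO3²⁻] = α₂·DIC; α₂ = 0.05242, so [CO3²⁻] = 0.05242 × 4.115 = 0.216 mmol/kg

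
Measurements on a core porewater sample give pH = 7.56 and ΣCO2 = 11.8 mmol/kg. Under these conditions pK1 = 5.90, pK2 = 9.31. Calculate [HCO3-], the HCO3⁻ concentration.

[HCO3⁻] = 11.3 mmol/kg

α₁ = 1 / (1 + [H⁺]/K1 + K2/[H⁺]) = 1 / (1 + 10^-1.66 + 10^-1.75)
   = 1 / (1 + 0.021878 + 0.017783) = 1/1.0397 = 0.9619
[HCO3⁻] = α₁ × DIC = 0.9619 × 11.8 = 11.3 mmol/kg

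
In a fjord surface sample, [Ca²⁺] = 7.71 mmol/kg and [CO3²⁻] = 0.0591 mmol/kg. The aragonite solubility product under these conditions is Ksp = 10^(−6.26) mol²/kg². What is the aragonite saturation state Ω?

Ksp = 10^(−6.26) = 5.495×10^-7
Ω = [Ca²⁺][CO3²⁻]/Ksp = (7.71×10^-3)(0.0591×10^-3) / 5.495×10^-7 = 0.829

Ω = 0.829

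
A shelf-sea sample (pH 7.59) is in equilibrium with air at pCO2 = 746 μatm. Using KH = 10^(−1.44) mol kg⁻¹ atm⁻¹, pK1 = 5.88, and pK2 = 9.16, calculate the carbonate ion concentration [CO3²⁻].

[CO3²⁻] = 0.0374 mmol/kg

[CO2*] = KH · pCO2 = 10^(−1.44) × 746×10^-6 = 2.709×10^-5 mol/kg
α₀ = 1/(1 + K1/[H⁺] + K1K2/[H⁺]²) = 1/(1 + 10^+1.71 + 10^+0.14) = 0.01863
DIC = [CO2*]/α₀ = 2.709×10^-5 / 0.01863 = 1.454 mmol/kg
[CO3²⁻] = α₂·DIC; α₂ = 0.02572, so [CO3²⁻] = 0.02572 × 1.454 = 0.0374 mmol/kg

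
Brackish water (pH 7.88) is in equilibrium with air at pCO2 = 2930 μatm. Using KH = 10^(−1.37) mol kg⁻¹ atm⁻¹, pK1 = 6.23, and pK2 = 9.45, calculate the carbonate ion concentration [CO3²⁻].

[CO2*] = KH · pCO2 = 10^(−1.37) × 2930×10^-6 = 1.250×10^-4 mol/kg
α₀ = 1/(1 + K1/[H⁺] + K1K2/[H⁺]²) = 1/(1 + 10^+1.65 + 10^+0.08) = 0.02134
DIC = [CO2*]/α₀ = 1.250×10^-4 / 0.02134 = 5.858 mmol/kg
[CO3²⁻] = α₂·DIC; α₂ = 0.02565, so [CO3²⁻] = 0.02565 × 5.858 = 0.150 mmol/kg

[CO3²⁻] = 0.150 mmol/kg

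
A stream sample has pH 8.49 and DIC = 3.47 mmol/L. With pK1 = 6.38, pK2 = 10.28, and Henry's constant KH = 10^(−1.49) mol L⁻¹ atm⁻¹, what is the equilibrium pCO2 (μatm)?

pCO2 = 813 μatm

α₀ = 1 / (1 + K1/[H⁺] + K1K2/[H⁺]²) = 1 / (1 + 10^+2.11 + 10^+0.32)
   = 1 / (1 + 128.82 + 2.0893) = 1/131.91 = 0.007581
[CO2*] = α₀ × DIC = 0.007581 × 3.47 = 0.02630 mmol/L
pCO2 = [CO2*]/KH = 2.630×10^-5 / 3.236×10^-2 = 813 μatm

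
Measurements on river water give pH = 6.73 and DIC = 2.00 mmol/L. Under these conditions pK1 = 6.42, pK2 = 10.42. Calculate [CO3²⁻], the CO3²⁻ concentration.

[CO3²⁻] = 0.274 μmol/L

α₂ = 1 / (1 + [H⁺]/K2 + [H⁺]²/(K1K2)) = 1 / (1 + 10^+3.69 + 10^+3.38)
   = 1 / (1 + 4897.8 + 2398.8) = 1/7297.6 = 0.0001370
[CO3²⁻] = α₂ × DIC = 0.0001370 × 2.00 = 0.000274 mmol/L = 0.274 μmol/L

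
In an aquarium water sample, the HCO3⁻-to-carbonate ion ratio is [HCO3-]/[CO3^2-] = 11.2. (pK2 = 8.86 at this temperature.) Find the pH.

From K2 = [H⁺][CO3^2-]/[HCO3-]:  pH = pK2 − log₁₀([HCO3-]/[CO3^2-])
log₁₀(11.2) = +1.049
pH = 8.86 − (+1.049) = 7.81

pH = 7.81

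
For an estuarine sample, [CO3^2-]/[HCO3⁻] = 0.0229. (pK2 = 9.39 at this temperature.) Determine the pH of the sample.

pH = 7.75

From K2 = [H⁺][CO3^2-]/[HCO3⁻]:  pH = pK2 + log₁₀([CO3^2-]/[HCO3⁻])
log₁₀(0.0229) = -1.640
pH = 9.39 + (-1.640) = 7.75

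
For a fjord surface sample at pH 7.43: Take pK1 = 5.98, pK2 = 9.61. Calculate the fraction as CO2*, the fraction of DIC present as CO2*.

α₀ = 1 / (1 + K1/[H⁺] + K1K2/[H⁺]²) = 1 / (1 + 10^+1.45 + 10^-0.73)
   = 1 / (1 + 28.184 + 0.18621) = 1/29.370 = 0.03405

α₀ = 0.0340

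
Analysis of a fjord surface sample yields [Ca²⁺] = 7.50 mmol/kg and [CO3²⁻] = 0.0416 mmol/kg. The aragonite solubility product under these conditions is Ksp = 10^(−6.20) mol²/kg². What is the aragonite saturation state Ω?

Ω = 0.494

Ksp = 10^(−6.20) = 6.310×10^-7
Ω = [Ca²⁺][CO3²⁻]/Ksp = (7.50×10^-3)(0.0416×10^-3) / 6.310×10^-7 = 0.494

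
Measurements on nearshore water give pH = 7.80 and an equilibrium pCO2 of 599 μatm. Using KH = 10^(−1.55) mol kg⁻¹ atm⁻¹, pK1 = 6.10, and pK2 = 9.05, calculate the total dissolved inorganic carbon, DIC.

DIC = 0.911 mmol/kg

[CO2*] = KH · pCO2 = 10^(−1.55) × 599×10^-6 = 1.688×10^-5 mol/kg
α₀ = 1/(1 + K1/[H⁺] + K1K2/[H⁺]²) = 1/(1 + 10^+1.70 + 10^+0.45) = 0.01854
DIC = [CO2*]/α₀ = 1.688×10^-5 / 0.01854 = 0.911 mmol/kg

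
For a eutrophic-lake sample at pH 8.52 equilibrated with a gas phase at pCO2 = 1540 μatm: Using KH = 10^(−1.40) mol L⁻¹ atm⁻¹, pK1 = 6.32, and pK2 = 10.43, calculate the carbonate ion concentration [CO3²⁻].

[CO2*] = KH · pCO2 = 10^(−1.40) × 1540×10^-6 = 6.131×10^-5 mol/L
α₀ = 1/(1 + K1/[H⁺] + K1K2/[H⁺]²) = 1/(1 + 10^+2.20 + 10^+0.29) = 0.006194
DIC = [CO2*]/α₀ = 6.131×10^-5 / 0.006194 = 9.898 mmol/L
[CO3²⁻] = α₂·DIC; α₂ = 0.01208, so [CO3²⁻] = 0.01208 × 9.898 = 0.120 mmol/L

[CO3²⁻] = 0.120 mmol/L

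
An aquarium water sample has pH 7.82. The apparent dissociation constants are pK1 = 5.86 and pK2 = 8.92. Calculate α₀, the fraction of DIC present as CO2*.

α₀ = 1 / (1 + K1/[H⁺] + K1K2/[H⁺]²) = 1 / (1 + 10^+1.96 + 10^+0.86)
   = 1 / (1 + 91.201 + 7.2444) = 1/99.445 = 0.01006

α₀ = 0.0101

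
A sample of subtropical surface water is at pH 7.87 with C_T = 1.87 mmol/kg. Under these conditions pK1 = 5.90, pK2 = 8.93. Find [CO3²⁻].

[CO3²⁻] = 0.148 mmol/kg

α₂ = 1 / (1 + [H⁺]/K2 + [H⁺]²/(K1K2)) = 1 / (1 + 10^+1.06 + 10^-0.91)
   = 1 / (1 + 11.482 + 0.12303) = 1/12.605 = 0.07934
[CO3²⁻] = α₂ × DIC = 0.07934 × 1.87 = 0.148 mmol/kg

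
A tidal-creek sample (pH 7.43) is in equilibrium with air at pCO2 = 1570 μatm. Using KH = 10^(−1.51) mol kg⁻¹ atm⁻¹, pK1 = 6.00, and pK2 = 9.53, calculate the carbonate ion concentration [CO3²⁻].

[CO3²⁻] = 10.4 μmol/kg

[CO2*] = KH · pCO2 = 10^(−1.51) × 1570×10^-6 = 4.852×10^-5 mol/kg
α₀ = 1/(1 + K1/[H⁺] + K1K2/[H⁺]²) = 1/(1 + 10^+1.43 + 10^-0.67) = 0.03555
DIC = [CO2*]/α₀ = 4.852×10^-5 / 0.03555 = 1.365 mmol/kg
[CO3²⁻] = α₂·DIC; α₂ = 0.007601, so [CO3²⁻] = 0.007601 × 1.365 = 0.0104 mmol/kg = 10.4 μmol/kg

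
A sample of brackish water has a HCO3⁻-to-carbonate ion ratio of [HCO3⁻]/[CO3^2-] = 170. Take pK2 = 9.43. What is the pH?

pH = 7.20

From K2 = [H⁺][CO3^2-]/[HCO3⁻]:  pH = pK2 − log₁₀([HCO3⁻]/[CO3^2-])
log₁₀(170) = +2.230
pH = 9.43 − (+2.230) = 7.20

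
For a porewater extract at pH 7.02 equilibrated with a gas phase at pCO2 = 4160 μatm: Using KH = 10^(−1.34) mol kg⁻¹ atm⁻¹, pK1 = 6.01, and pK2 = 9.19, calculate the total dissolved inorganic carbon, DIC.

DIC = 2.15 mmol/kg

[CO2*] = KH · pCO2 = 10^(−1.34) × 4160×10^-6 = 1.901×10^-4 mol/kg
α₀ = 1/(1 + K1/[H⁺] + K1K2/[H⁺]²) = 1/(1 + 10^+1.01 + 10^-1.16) = 0.08848
DIC = [CO2*]/α₀ = 1.901×10^-4 / 0.08848 = 2.15 mmol/kg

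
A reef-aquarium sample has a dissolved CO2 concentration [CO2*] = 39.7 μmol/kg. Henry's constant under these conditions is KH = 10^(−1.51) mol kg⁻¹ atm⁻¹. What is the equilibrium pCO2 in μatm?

KH = 10^(−1.51) = 3.090×10^-2 mol kg⁻¹ atm⁻¹
pCO2 = [CO2*]/KH = 39.7×10^-6 / 3.090×10^-2 = 1.28×10^-3 atm = 1280 μatm

pCO2 = 1280 μatm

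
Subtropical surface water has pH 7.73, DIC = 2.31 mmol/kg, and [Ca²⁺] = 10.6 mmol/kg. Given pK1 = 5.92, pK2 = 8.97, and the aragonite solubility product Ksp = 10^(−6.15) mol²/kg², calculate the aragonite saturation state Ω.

α₂ = 1 / (1 + [H⁺]/K2 + [H⁺]²/(K1K2)) = 1 / (1 + 10^+1.24 + 10^-0.57)
   = 1 / (1 + 17.378 + 0.26915) = 1/18.647 = 0.05363
[CO3²⁻] = α₂ × DIC = 0.05363 × 2.31 = 0.1239 mmol/kg
Ksp = 10^(−6.15) = 7.079×10^-7
Ω = [Ca²⁺][CO3²⁻]/Ksp = (10.6×10^-3)(1.239×10^-4) / 7.079×10^-7 = 1.85

Ω = 1.85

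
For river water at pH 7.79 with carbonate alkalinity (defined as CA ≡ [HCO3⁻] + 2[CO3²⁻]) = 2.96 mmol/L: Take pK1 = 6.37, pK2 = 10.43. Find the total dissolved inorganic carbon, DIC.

DIC = 3.07 mmol/L

CA = [HCO3⁻] + 2[CO3²⁻] = (α₁ + 2α₂)·DIC
At pH 7.79: [H⁺]/K1 = 10^-1.42 = 0.038019, K2/[H⁺] = 10^-2.64 = 0.0022909
α₁ = 1/(1 + 0.038019 + 0.0022909) = 1/1.0403 = 0.9613; α₂ = α₁·K2/[H⁺] = 0.002202
α₁ + 2α₂ = 0.9657
DIC = CA / (α₁ + 2α₂) = 2.96 / 0.9657 = 3.07 mmol/L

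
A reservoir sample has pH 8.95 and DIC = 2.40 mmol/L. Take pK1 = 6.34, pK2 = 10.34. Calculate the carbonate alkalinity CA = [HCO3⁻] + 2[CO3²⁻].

CA = [HCO3⁻] + 2[CO3²⁻] = (α₁ + 2α₂)·DIC
At pH 8.95: [H⁺]/K1 = 10^-2.61 = 0.0024547, K2/[H⁺] = 10^-1.39 = 0.040738
α₁ = 1/(1 + 0.0024547 + 0.040738) = 1/1.0432 = 0.9586; α₂ = α₁·K2/[H⁺] = 0.03905
α₁ + 2α₂ = 1.0367
CA = 1.0367 × 2.40 = 2.49 mmol/L

CA = 2.49 mmol/L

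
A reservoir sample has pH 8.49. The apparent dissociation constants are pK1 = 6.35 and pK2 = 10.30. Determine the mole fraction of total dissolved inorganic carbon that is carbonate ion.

α₂ = 0.0151

α₂ = 1 / (1 + [H⁺]/K2 + [H⁺]²/(K1K2)) = 1 / (1 + 10^+1.81 + 10^-0.33)
   = 1 / (1 + 64.565 + 0.46774) = 1/66.033 = 0.01514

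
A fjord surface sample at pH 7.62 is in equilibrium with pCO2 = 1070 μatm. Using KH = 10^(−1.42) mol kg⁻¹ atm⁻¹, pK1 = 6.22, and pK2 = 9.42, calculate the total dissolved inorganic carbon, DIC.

DIC = 1.08 mmol/kg

[CO2*] = KH · pCO2 = 10^(−1.42) × 1070×10^-6 = 4.068×10^-5 mol/kg
α₀ = 1/(1 + K1/[H⁺] + K1K2/[H⁺]²) = 1/(1 + 10^+1.40 + 10^-0.40) = 0.03771
DIC = [CO2*]/α₀ = 4.068×10^-5 / 0.03771 = 1.08 mmol/kg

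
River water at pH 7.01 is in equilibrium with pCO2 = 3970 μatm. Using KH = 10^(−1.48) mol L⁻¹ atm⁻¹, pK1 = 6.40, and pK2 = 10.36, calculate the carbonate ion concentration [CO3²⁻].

[CO2*] = KH · pCO2 = 10^(−1.48) × 3970×10^-6 = 1.315×10^-4 mol/L
α₀ = 1/(1 + K1/[H⁺] + K1K2/[H⁺]²) = 1/(1 + 10^+0.61 + 10^-2.74) = 0.1970
DIC = [CO2*]/α₀ = 1.315×10^-4 / 0.1970 = 0.6672 mmol/L
[CO3²⁻] = α₂·DIC; α₂ = 0.0003585, so [CO3²⁻] = 0.0003585 × 0.6672 = 0.000239 mmol/L = 0.239 μmol/L

[CO3²⁻] = 0.239 μmol/L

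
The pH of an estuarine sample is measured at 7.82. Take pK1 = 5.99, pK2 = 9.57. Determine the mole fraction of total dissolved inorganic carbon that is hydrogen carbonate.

α₁ = 0.968

α₁ = 1 / (1 + [H⁺]/K1 + K2/[H⁺]) = 1 / (1 + 10^-1.83 + 10^-1.75)
   = 1 / (1 + 0.014791 + 0.017783) = 1/1.0326 = 0.9685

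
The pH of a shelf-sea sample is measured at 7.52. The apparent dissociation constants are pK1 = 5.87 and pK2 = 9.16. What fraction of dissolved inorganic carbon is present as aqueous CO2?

α₀ = 1 / (1 + K1/[H⁺] + K1K2/[H⁺]²) = 1 / (1 + 10^+1.65 + 10^+0.01)
   = 1 / (1 + 44.668 + 1.0233) = 1/46.692 = 0.02142

α₀ = 0.0214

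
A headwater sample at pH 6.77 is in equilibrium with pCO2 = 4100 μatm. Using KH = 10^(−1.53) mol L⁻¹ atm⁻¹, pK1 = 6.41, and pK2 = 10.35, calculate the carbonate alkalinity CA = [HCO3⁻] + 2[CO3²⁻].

CA = 0.277 mmol/L

[CO2*] = KH · pCO2 = 10^(−1.53) × 4100×10^-6 = 1.210×10^-4 mol/L
α₀ = 1/(1 + K1/[H⁺] + K1K2/[H⁺]²) = 1/(1 + 10^+0.36 + 10^-3.22) = 0.3038
DIC = [CO2*]/α₀ = 1.210×10^-4 / 0.3038 = 0.3983 mmol/L
CA = (α₁ + 2α₂)·DIC = (0.6960 + 2×0.0001831) × 0.3983 = 0.277 mmol/L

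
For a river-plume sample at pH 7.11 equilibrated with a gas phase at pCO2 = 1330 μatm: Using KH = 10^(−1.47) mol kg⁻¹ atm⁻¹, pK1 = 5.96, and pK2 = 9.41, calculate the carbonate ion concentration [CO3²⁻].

[CO2*] = KH · pCO2 = 10^(−1.47) × 1330×10^-6 = 4.507×10^-5 mol/kg
α₀ = 1/(1 + K1/[H⁺] + K1K2/[H⁺]²) = 1/(1 + 10^+1.15 + 10^-1.15) = 0.06581
DIC = [CO2*]/α₀ = 4.507×10^-5 / 0.06581 = 0.6848 mmol/kg
[CO3²⁻] = α₂·DIC; α₂ = 0.004659, so [CO3²⁻] = 0.004659 × 0.6848 = 0.00319 mmol/kg = 3.19 μmol/kg

[CO3²⁻] = 3.19 μmol/kg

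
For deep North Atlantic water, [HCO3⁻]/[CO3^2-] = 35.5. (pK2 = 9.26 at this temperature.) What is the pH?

From K2 = [H⁺][CO3^2-]/[HCO3⁻]:  pH = pK2 − log₁₀([HCO3⁻]/[CO3^2-])
log₁₀(35.5) = +1.550
pH = 9.26 − (+1.550) = 7.71

pH = 7.71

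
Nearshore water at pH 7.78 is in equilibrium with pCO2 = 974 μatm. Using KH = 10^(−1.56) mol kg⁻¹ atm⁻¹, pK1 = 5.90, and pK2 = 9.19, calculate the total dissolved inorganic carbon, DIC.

DIC = 2.14 mmol/kg

[CO2*] = KH · pCO2 = 10^(−1.56) × 974×10^-6 = 2.683×10^-5 mol/kg
α₀ = 1/(1 + K1/[H⁺] + K1K2/[H⁺]²) = 1/(1 + 10^+1.88 + 10^+0.47) = 0.01253
DIC = [CO2*]/α₀ = 2.683×10^-5 / 0.01253 = 2.14 mmol/kg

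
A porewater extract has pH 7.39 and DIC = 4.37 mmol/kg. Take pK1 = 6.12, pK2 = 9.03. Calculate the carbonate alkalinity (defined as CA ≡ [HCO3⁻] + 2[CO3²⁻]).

CA = [HCO3⁻] + 2[CO3²⁻] = (α₁ + 2α₂)·DIC
At pH 7.39: [H⁺]/K1 = 10^-1.27 = 0.053703, K2/[H⁺] = 10^-1.64 = 0.022909
α₁ = 1/(1 + 0.053703 + 0.022909) = 1/1.0766 = 0.9288; α₂ = α₁·K2/[H⁺] = 0.02128
α₁ + 2α₂ = 0.9714
CA = 0.9714 × 4.37 = 4.25 mmol/kg

CA = 4.25 mmol/kg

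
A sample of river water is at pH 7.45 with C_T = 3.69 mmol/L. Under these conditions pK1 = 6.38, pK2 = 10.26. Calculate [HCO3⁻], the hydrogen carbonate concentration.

α₁ = 1 / (1 + [H⁺]/K1 + K2/[H⁺]) = 1 / (1 + 10^-1.07 + 10^-2.81)
   = 1 / (1 + 0.085114 + 0.0015488) = 1/1.0867 = 0.9202
[HCO3⁻] = α₁ × DIC = 0.9202 × 3.69 = 3.40 mmol/L

[HCO3⁻] = 3.40 mmol/L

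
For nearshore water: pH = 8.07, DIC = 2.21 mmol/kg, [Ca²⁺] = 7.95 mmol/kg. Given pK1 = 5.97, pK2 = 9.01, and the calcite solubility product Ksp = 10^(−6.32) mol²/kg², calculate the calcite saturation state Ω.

Ω = 3.75

α₂ = 1 / (1 + [H⁺]/K2 + [H⁺]²/(K1K2)) = 1 / (1 + 10^+0.94 + 10^-1.16)
   = 1 / (1 + 8.7096 + 0.069183) = 1/9.7788 = 0.1023
[CO3²⁻] = α₂ × DIC = 0.1023 × 2.21 = 0.2260 mmol/kg
Ksp = 10^(−6.32) = 4.786×10^-7
Ω = [Ca²⁺][CO3²⁻]/Ksp = (7.95×10^-3)(2.260×10^-4) / 4.786×10^-7 = 3.75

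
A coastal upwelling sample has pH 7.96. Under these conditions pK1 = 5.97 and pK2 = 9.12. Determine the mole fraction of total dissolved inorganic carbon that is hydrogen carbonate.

α₁ = 0.926

α₁ = 1 / (1 + [H⁺]/K1 + K2/[H⁺]) = 1 / (1 + 10^-1.99 + 10^-1.16)
   = 1 / (1 + 0.010233 + 0.069183) = 1/1.0794 = 0.9264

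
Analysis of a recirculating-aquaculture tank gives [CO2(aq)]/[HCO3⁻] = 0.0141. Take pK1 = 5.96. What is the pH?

pH = 7.81

From K1 = [H⁺][HCO3⁻]/[CO2(aq)]:  pH = pK1 − log₁₀([CO2(aq)]/[HCO3⁻])
log₁₀(0.0141) = -1.851
pH = 5.96 − (-1.851) = 7.81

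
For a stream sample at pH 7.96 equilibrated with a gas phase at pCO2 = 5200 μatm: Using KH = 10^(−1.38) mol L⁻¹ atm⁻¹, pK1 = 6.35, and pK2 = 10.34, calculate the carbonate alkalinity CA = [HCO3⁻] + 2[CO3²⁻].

[CO2*] = KH · pCO2 = 10^(−1.38) × 5200×10^-6 = 2.168×10^-4 mol/L
α₀ = 1/(1 + K1/[H⁺] + K1K2/[H⁺]²) = 1/(1 + 10^+1.61 + 10^-0.77) = 0.02386
DIC = [CO2*]/α₀ = 2.168×10^-4 / 0.02386 = 9.084 mmol/L
CA = (α₁ + 2α₂)·DIC = (0.9721 + 2×0.004052) × 9.084 = 8.90 mmol/L

CA = 8.90 mmol/L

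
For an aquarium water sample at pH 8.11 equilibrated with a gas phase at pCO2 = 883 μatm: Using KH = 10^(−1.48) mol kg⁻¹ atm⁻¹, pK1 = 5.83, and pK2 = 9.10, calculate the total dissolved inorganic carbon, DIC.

[CO2*] = KH · pCO2 = 10^(−1.48) × 883×10^-6 = 2.924×10^-5 mol/kg
α₀ = 1/(1 + K1/[H⁺] + K1K2/[H⁺]²) = 1/(1 + 10^+2.28 + 10^+1.29) = 0.004738
DIC = [CO2*]/α₀ = 2.924×10^-5 / 0.004738 = 6.17 mmol/kg

DIC = 6.17 mmol/kg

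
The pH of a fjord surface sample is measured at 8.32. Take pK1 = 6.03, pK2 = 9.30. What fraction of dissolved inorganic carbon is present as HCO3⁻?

α₁ = 0.901

α₁ = 1 / (1 + [H⁺]/K1 + K2/[H⁺]) = 1 / (1 + 10^-2.29 + 10^-0.98)
   = 1 / (1 + 0.0051286 + 0.10471) = 1/1.1098 = 0.9010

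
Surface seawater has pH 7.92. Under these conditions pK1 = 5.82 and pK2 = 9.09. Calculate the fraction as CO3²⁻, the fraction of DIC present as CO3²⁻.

α₂ = 1 / (1 + [H⁺]/K2 + [H⁺]²/(K1K2)) = 1 / (1 + 10^+1.17 + 10^-0.93)
   = 1 / (1 + 14.791 + 0.11749) = 1/15.909 = 0.06286

α₂ = 0.0629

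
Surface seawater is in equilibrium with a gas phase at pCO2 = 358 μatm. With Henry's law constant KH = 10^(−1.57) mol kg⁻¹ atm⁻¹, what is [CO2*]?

[CO2*] = 9.64 μmol/kg

KH = 10^(−1.57) = 2.692×10^-2 mol kg⁻¹ atm⁻¹
[CO2*] = KH · pCO2 = 2.692×10^-2 × 358×10^-6 atm = 9.64×10^-6 mol/kg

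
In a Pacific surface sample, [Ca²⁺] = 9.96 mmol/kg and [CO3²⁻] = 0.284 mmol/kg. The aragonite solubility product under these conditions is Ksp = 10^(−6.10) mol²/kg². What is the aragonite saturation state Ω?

Ksp = 10^(−6.10) = 7.943×10^-7
Ω = [Ca²⁺][CO3²⁻]/Ksp = (9.96×10^-3)(0.284×10^-3) / 7.943×10^-7 = 3.56

Ω = 3.56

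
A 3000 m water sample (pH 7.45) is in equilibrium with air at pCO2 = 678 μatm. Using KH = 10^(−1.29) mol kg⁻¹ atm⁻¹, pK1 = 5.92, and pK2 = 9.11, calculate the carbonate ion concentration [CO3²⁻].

[CO2*] = KH · pCO2 = 10^(−1.29) × 678×10^-6 = 3.477×10^-5 mol/kg
α₀ = 1/(1 + K1/[H⁺] + K1K2/[H⁺]²) = 1/(1 + 10^+1.53 + 10^-0.13) = 0.02807
DIC = [CO2*]/α₀ = 3.477×10^-5 / 0.02807 = 1.239 mmol/kg
[CO3²⁻] = α₂·DIC; α₂ = 0.02081, so [CO3²⁻] = 0.02081 × 1.239 = 0.0258 mmol/kg

[CO3²⁻] = 0.0258 mmol/kg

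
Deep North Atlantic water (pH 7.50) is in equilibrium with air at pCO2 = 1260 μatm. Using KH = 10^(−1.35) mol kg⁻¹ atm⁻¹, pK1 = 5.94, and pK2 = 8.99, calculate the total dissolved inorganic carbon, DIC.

[CO2*] = KH · pCO2 = 10^(−1.35) × 1260×10^-6 = 5.628×10^-5 mol/kg
α₀ = 1/(1 + K1/[H⁺] + K1K2/[H⁺]²) = 1/(1 + 10^+1.56 + 10^+0.07) = 0.02599
DIC = [CO2*]/α₀ = 5.628×10^-5 / 0.02599 = 2.17 mmol/kg

DIC = 2.17 mmol/kg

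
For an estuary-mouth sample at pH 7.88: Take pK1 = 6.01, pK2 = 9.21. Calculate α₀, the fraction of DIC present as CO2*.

α₀ = 1 / (1 + K1/[H⁺] + K1K2/[H⁺]²) = 1 / (1 + 10^+1.87 + 10^+0.54)
   = 1 / (1 + 74.131 + 3.4674) = 1/78.598 = 0.01272

α₀ = 0.0127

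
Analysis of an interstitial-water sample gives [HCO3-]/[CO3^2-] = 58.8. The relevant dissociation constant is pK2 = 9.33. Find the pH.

From K2 = [H⁺][CO3^2-]/[HCO3-]:  pH = pK2 − log₁₀([HCO3-]/[CO3^2-])
log₁₀(58.8) = +1.769
pH = 9.33 − (+1.769) = 7.56

pH = 7.56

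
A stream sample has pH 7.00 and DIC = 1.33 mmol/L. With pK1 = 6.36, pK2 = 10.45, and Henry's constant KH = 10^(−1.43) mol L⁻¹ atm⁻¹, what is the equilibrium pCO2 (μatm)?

α₀ = 1 / (1 + K1/[H⁺] + K1K2/[H⁺]²) = 1 / (1 + 10^+0.64 + 10^-2.81)
   = 1 / (1 + 4.3652 + 0.0015488) = 1/5.3667 = 0.1863
[CO2*] = α₀ × DIC = 0.1863 × 1.33 = 0.2478 mmol/L
pCO2 = [CO2*]/KH = 2.478×10^-4 / 3.715×10^-2 = 6670 μatm

pCO2 = 6670 μatm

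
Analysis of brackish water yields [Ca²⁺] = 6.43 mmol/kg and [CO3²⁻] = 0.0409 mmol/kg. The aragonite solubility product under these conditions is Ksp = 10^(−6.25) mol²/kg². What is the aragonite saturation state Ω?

Ksp = 10^(−6.25) = 5.623×10^-7
Ω = [Ca²⁺][CO3²⁻]/Ksp = (6.43×10^-3)(0.0409×10^-3) / 5.623×10^-7 = 0.468

Ω = 0.468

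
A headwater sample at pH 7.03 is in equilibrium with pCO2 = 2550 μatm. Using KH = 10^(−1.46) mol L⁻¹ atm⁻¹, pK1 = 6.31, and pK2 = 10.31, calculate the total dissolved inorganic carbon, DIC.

DIC = 0.553 mmol/L

[CO2*] = KH · pCO2 = 10^(−1.46) × 2550×10^-6 = 8.842×10^-5 mol/L
α₀ = 1/(1 + K1/[H⁺] + K1K2/[H⁺]²) = 1/(1 + 10^+0.72 + 10^-2.56) = 0.1600
DIC = [CO2*]/α₀ = 8.842×10^-5 / 0.1600 = 0.553 mmol/L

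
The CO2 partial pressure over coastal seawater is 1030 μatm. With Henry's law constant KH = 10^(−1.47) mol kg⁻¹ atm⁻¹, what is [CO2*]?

[CO2*] = 34.9 μmol/kg

KH = 10^(−1.47) = 3.388×10^-2 mol kg⁻¹ atm⁻¹
[CO2*] = KH · pCO2 = 3.388×10^-2 × 1030×10^-6 atm = 3.49×10^-5 mol/kg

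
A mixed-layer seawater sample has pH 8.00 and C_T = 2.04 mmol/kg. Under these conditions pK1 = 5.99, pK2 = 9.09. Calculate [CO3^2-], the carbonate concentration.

[CO3²⁻] = 0.152 mmol/kg

α₂ = 1 / (1 + [H⁺]/K2 + [H⁺]²/(K1K2)) = 1 / (1 + 10^+1.09 + 10^-0.92)
   = 1 / (1 + 12.303 + 0.12023) = 1/13.423 = 0.07450
[CO3²⁻] = α₂ × DIC = 0.07450 × 2.04 = 0.152 mmol/kg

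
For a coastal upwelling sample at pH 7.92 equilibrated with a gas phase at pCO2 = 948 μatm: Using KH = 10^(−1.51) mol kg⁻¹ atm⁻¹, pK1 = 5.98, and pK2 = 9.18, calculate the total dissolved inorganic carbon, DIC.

DIC = 2.72 mmol/kg

[CO2*] = KH · pCO2 = 10^(−1.51) × 948×10^-6 = 2.930×10^-5 mol/kg
α₀ = 1/(1 + K1/[H⁺] + K1K2/[H⁺]²) = 1/(1 + 10^+1.94 + 10^+0.68) = 0.01077
DIC = [CO2*]/α₀ = 2.930×10^-5 / 0.01077 = 2.72 mmol/kg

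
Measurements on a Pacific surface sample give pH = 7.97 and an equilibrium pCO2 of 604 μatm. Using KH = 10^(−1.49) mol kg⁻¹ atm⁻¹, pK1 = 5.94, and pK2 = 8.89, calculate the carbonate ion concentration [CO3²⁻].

[CO3²⁻] = 0.252 mmol/kg

[CO2*] = KH · pCO2 = 10^(−1.49) × 604×10^-6 = 1.955×10^-5 mol/kg
α₀ = 1/(1 + K1/[H⁺] + K1K2/[H⁺]²) = 1/(1 + 10^+2.03 + 10^+1.11) = 0.008262
DIC = [CO2*]/α₀ = 1.955×10^-5 / 0.008262 = 2.366 mmol/kg
[CO3²⁻] = α₂·DIC; α₂ = 0.1064, so [CO3²⁻] = 0.1064 × 2.366 = 0.252 mmol/kg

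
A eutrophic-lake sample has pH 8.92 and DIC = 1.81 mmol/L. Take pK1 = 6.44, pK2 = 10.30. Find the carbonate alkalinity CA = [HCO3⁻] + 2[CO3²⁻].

CA = 1.88 mmol/L

CA = [HCO3⁻] + 2[CO3²⁻] = (α₁ + 2α₂)·DIC
At pH 8.92: [H⁺]/K1 = 10^-2.48 = 0.0033113, K2/[H⁺] = 10^-1.38 = 0.041687
α₁ = 1/(1 + 0.0033113 + 0.041687) = 1/1.0450 = 0.9569; α₂ = α₁·K2/[H⁺] = 0.03989
α₁ + 2α₂ = 1.0367
CA = 1.0367 × 1.81 = 1.88 mmol/L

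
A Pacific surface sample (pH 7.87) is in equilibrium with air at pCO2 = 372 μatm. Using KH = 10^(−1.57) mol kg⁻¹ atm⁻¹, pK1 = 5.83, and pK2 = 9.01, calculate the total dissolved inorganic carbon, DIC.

DIC = 1.19 mmol/kg

[CO2*] = KH · pCO2 = 10^(−1.57) × 372×10^-6 = 1.001×10^-5 mol/kg
α₀ = 1/(1 + K1/[H⁺] + K1K2/[H⁺]²) = 1/(1 + 10^+2.04 + 10^+0.90) = 0.008432
DIC = [CO2*]/α₀ = 1.001×10^-5 / 0.008432 = 1.19 mmol/kg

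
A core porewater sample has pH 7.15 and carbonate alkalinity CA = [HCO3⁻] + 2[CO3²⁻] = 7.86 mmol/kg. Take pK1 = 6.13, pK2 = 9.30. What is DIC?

CA = [HCO3⁻] + 2[CO3²⁻] = (α₁ + 2α₂)·DIC
At pH 7.15: [H⁺]/K1 = 10^-1.02 = 0.095499, K2/[H⁺] = 10^-2.15 = 0.0070795
α₁ = 1/(1 + 0.095499 + 0.0070795) = 1/1.1026 = 0.9070; α₂ = α₁·K2/[H⁺] = 0.006421
α₁ + 2α₂ = 0.9198
DIC = CA / (α₁ + 2α₂) = 7.86 / 0.9198 = 8.55 mmol/kg

DIC = 8.55 mmol/kg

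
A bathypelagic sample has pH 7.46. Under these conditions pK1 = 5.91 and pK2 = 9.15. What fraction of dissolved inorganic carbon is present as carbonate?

α₂ = 0.0195

α₂ = 1 / (1 + [H⁺]/K2 + [H⁺]²/(K1K2)) = 1 / (1 + 10^+1.69 + 10^+0.14)
   = 1 / (1 + 48.978 + 1.3804) = 1/51.358 = 0.01947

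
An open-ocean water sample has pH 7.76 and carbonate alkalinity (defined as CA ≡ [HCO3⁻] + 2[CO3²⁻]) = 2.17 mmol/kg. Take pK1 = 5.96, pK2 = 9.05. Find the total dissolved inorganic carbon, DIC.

CA = [HCO3⁻] + 2[CO3²⁻] = (α₁ + 2α₂)·DIC
At pH 7.76: [H⁺]/K1 = 10^-1.80 = 0.015849, K2/[H⁺] = 10^-1.29 = 0.051286
α₁ = 1/(1 + 0.015849 + 0.051286) = 1/1.0671 = 0.9371; α₂ = α₁·K2/[H⁺] = 0.04806
α₁ + 2α₂ = 1.0332
DIC = CA / (α₁ + 2α₂) = 2.17 / 1.0332 = 2.10 mmol/kg

DIC = 2.10 mmol/kg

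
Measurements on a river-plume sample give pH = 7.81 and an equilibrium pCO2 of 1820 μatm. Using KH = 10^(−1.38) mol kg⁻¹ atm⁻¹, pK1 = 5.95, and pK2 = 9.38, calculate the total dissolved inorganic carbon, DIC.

[CO2*] = KH · pCO2 = 10^(−1.38) × 1820×10^-6 = 7.587×10^-5 mol/kg
α₀ = 1/(1 + K1/[H⁺] + K1K2/[H⁺]²) = 1/(1 + 10^+1.86 + 10^+0.29) = 0.01326
DIC = [CO2*]/α₀ = 7.587×10^-5 / 0.01326 = 5.72 mmol/kg

DIC = 5.72 mmol/kg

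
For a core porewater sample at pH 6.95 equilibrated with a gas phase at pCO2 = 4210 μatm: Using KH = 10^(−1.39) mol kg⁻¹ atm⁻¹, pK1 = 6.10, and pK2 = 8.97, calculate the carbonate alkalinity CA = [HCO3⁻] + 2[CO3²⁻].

[CO2*] = KH · pCO2 = 10^(−1.39) × 4210×10^-6 = 1.715×10^-4 mol/kg
α₀ = 1/(1 + K1/[H⁺] + K1K2/[H⁺]²) = 1/(1 + 10^+0.85 + 10^-1.17) = 0.1227
DIC = [CO2*]/α₀ = 1.715×10^-4 / 0.1227 = 1.397 mmol/kg
CA = (α₁ + 2α₂)·DIC = (0.8690 + 2×0.008298) × 1.397 = 1.24 mmol/kg

CA = 1.24 mmol/kg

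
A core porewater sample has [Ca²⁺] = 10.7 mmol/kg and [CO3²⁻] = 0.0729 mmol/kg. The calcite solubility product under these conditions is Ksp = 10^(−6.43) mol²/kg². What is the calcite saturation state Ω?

Ω = 2.10

Ksp = 10^(−6.43) = 3.715×10^-7
Ω = [Ca²⁺][CO3²⁻]/Ksp = (10.7×10^-3)(0.0729×10^-3) / 3.715×10^-7 = 2.10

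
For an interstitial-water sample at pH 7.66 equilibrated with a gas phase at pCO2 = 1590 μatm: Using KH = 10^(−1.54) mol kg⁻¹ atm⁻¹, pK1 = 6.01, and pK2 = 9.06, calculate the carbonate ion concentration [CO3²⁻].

[CO3²⁻] = 0.0815 mmol/kg

[CO2*] = KH · pCO2 = 10^(−1.54) × 1590×10^-6 = 4.586×10^-5 mol/kg
α₀ = 1/(1 + K1/[H⁺] + K1K2/[H⁺]²) = 1/(1 + 10^+1.65 + 10^+0.25) = 0.02108
DIC = [CO2*]/α₀ = 4.586×10^-5 / 0.02108 = 2.176 mmol/kg
[CO3²⁻] = α₂·DIC; α₂ = 0.03748, so [CO3²⁻] = 0.03748 × 2.176 = 0.0815 mmol/kg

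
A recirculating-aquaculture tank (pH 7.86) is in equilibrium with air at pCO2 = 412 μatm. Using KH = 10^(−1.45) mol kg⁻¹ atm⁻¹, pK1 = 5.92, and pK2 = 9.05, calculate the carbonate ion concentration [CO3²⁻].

[CO2*] = KH · pCO2 = 10^(−1.45) × 412×10^-6 = 1.462×10^-5 mol/kg
α₀ = 1/(1 + K1/[H⁺] + K1K2/[H⁺]²) = 1/(1 + 10^+1.94 + 10^+0.75) = 0.01067
DIC = [CO2*]/α₀ = 1.462×10^-5 / 0.01067 = 1.370 mmol/kg
[CO3²⁻] = α₂·DIC; α₂ = 0.06000, so [CO3²⁻] = 0.06000 × 1.370 = 0.0822 mmol/kg

[CO3²⁻] = 0.0822 mmol/kg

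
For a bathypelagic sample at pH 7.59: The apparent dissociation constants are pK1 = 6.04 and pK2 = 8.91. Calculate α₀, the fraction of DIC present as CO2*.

α₀ = 1 / (1 + K1/[H⁺] + K1K2/[H⁺]²) = 1 / (1 + 10^+1.55 + 10^+0.23)
   = 1 / (1 + 35.481 + 1.6982) = 1/38.180 = 0.02619

α₀ = 0.0262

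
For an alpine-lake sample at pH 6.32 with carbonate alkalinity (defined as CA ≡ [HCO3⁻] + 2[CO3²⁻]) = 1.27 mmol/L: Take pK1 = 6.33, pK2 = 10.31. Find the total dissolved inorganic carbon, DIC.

CA = [HCO3⁻] + 2[CO3²⁻] = (α₁ + 2α₂)·DIC
At pH 6.32: [H⁺]/K1 = 10^0.01 = 1.0233, K2/[H⁺] = 10^-3.99 = 0.00010233
α₁ = 1/(1 + 1.0233 + 0.00010233) = 1/2.0234 = 0.4942; α₂ = α₁·K2/[H⁺] = 5.057×10^-5
α₁ + 2α₂ = 0.4943
DIC = CA / (α₁ + 2α₂) = 1.27 / 0.4943 = 2.57 mmol/L

DIC = 2.57 mmol/L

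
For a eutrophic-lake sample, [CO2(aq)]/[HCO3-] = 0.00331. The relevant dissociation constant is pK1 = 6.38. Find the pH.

pH = 8.86

From K1 = [H⁺][HCO3-]/[CO2(aq)]:  pH = pK1 − log₁₀([CO2(aq)]/[HCO3-])
log₁₀(0.00331) = -2.480
pH = 6.38 − (-2.480) = 8.86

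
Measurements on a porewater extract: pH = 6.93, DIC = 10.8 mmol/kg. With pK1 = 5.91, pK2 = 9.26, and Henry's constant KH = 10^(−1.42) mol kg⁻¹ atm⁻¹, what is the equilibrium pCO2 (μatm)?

pCO2 = 2.47×10^4 μatm

α₀ = 1 / (1 + K1/[H⁺] + K1K2/[H⁺]²) = 1 / (1 + 10^+1.02 + 10^-1.31)
   = 1 / (1 + 10.471 + 0.048978) = 1/11.520 = 0.08680
[CO2*] = α₀ × DIC = 0.08680 × 10.8 = 0.9375 mmol/kg
pCO2 = [CO2*]/KH = 9.375×10^-4 / 3.802×10^-2 = 2.47×10^4 μatm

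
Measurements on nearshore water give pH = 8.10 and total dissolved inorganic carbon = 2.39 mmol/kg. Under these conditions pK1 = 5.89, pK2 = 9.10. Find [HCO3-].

[HCO3⁻] = 2.16 mmol/kg

α₁ = 1 / (1 + [H⁺]/K1 + K2/[H⁺]) = 1 / (1 + 10^-2.21 + 10^-1.00)
   = 1 / (1 + 0.0061660 + 0.10000) = 1/1.1062 = 0.9040
[HCO3⁻] = α₁ × DIC = 0.9040 × 2.39 = 2.16 mmol/kg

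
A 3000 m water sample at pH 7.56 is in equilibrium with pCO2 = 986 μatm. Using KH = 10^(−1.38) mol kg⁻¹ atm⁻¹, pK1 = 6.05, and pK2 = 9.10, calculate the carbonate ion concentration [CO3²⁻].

[CO3²⁻] = 0.0384 mmol/kg

[CO2*] = KH · pCO2 = 10^(−1.38) × 986×10^-6 = 4.110×10^-5 mol/kg
α₀ = 1/(1 + K1/[H⁺] + K1K2/[H⁺]²) = 1/(1 + 10^+1.51 + 10^-0.03) = 0.02916
DIC = [CO2*]/α₀ = 4.110×10^-5 / 0.02916 = 1.410 mmol/kg
[CO3²⁻] = α₂·DIC; α₂ = 0.02721, so [CO3²⁻] = 0.02721 × 1.410 = 0.0384 mmol/kg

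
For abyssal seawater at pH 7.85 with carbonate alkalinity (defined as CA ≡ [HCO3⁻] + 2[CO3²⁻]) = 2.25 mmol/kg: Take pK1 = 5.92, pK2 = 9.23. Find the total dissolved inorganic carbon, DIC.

DIC = 2.19 mmol/kg

CA = [HCO3⁻] + 2[CO3²⁻] = (α₁ + 2α₂)·DIC
At pH 7.85: [H⁺]/K1 = 10^-1.93 = 0.011749, K2/[H⁺] = 10^-1.38 = 0.041687
α₁ = 1/(1 + 0.011749 + 0.041687) = 1/1.0534 = 0.9493; α₂ = α₁·K2/[H⁺] = 0.03957
α₁ + 2α₂ = 1.0284
DIC = CA / (α₁ + 2α₂) = 2.25 / 1.0284 = 2.19 mmol/kg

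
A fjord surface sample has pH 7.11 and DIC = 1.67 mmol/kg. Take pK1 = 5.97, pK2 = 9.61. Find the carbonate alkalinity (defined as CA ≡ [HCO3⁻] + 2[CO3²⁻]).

CA = [HCO3⁻] + 2[CO3²⁻] = (α₁ + 2α₂)·DIC
At pH 7.11: [H⁺]/K1 = 10^-1.14 = 0.072444, K2/[H⁺] = 10^-2.50 = 0.0031623
α₁ = 1/(1 + 0.072444 + 0.0031623) = 1/1.0756 = 0.9297; α₂ = α₁·K2/[H⁺] = 0.002940
α₁ + 2α₂ = 0.9356
CA = 0.9356 × 1.67 = 1.56 mmol/kg

CA = 1.56 mmol/kg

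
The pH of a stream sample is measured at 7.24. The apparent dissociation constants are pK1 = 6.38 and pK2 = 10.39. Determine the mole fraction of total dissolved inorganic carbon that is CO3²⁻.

α₂ = 0.000622

α₂ = 1 / (1 + [H⁺]/K2 + [H⁺]²/(K1K2)) = 1 / (1 + 10^+3.15 + 10^+2.29)
   = 1 / (1 + 1412.5 + 194.98) = 1/1608.5 = 0.0006217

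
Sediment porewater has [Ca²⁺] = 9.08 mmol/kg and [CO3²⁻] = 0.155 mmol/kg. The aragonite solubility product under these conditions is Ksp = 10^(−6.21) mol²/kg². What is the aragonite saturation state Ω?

Ω = 2.28

Ksp = 10^(−6.21) = 6.166×10^-7
Ω = [Ca²⁺][CO3²⁻]/Ksp = (9.08×10^-3)(0.155×10^-3) / 6.166×10^-7 = 2.28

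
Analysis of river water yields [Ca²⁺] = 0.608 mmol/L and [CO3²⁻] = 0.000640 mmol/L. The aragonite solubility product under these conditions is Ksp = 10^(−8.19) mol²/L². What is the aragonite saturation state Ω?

Ω = 0.0603

Ksp = 10^(−8.19) = 6.457×10^-9
Ω = [Ca²⁺][CO3²⁻]/Ksp = (0.608×10^-3)(0.000640×10^-3) / 6.457×10^-9 = 0.0603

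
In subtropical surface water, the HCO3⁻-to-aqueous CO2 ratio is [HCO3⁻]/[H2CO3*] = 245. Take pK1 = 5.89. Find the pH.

pH = 8.28

From K1 = [H⁺][HCO3⁻]/[H2CO3*]:  pH = pK1 + log₁₀([HCO3⁻]/[H2CO3*])
log₁₀(245) = +2.389
pH = 5.89 + (+2.389) = 8.28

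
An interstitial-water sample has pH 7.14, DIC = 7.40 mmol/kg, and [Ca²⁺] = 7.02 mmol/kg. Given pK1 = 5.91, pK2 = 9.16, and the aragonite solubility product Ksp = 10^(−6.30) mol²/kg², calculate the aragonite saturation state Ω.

Ω = 0.926

α₂ = 1 / (1 + [H⁺]/K2 + [H⁺]²/(K1K2)) = 1 / (1 + 10^+2.02 + 10^+0.79)
   = 1 / (1 + 104.71 + 6.1660) = 1/111.88 = 0.008938
[CO3²⁻] = α₂ × DIC = 0.008938 × 7.40 = 0.06614 mmol/kg
Ksp = 10^(−6.30) = 5.012×10^-7
Ω = [Ca²⁺][CO3²⁻]/Ksp = (7.02×10^-3)(6.614×10^-5) / 5.012×10^-7 = 0.926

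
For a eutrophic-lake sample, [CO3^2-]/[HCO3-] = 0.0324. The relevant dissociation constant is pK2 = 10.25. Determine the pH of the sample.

From K2 = [H⁺][CO3^2-]/[HCO3-]:  pH = pK2 + log₁₀([CO3^2-]/[HCO3-])
log₁₀(0.0324) = -1.489
pH = 10.25 + (-1.489) = 8.76

pH = 8.76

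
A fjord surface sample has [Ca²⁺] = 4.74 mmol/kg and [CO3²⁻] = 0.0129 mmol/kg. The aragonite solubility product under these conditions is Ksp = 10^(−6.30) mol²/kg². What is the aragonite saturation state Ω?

Ksp = 10^(−6.30) = 5.012×10^-7
Ω = [Ca²⁺][CO3²⁻]/Ksp = (4.74×10^-3)(0.0129×10^-3) / 5.012×10^-7 = 0.122

Ω = 0.122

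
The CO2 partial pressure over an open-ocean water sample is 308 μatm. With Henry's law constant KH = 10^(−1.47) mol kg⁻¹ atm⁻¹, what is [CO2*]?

KH = 10^(−1.47) = 3.388×10^-2 mol kg⁻¹ atm⁻¹
[CO2*] = KH · pCO2 = 3.388×10^-2 × 308×10^-6 atm = 1.04×10^-5 mol/kg

[CO2*] = 10.4 μmol/kg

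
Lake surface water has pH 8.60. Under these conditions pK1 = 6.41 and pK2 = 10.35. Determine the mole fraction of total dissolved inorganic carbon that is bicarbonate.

α₁ = 0.976

α₁ = 1 / (1 + [H⁺]/K1 + K2/[H⁺]) = 1 / (1 + 10^-2.19 + 10^-1.75)
   = 1 / (1 + 0.0064565 + 0.017783) = 1/1.0242 = 0.9763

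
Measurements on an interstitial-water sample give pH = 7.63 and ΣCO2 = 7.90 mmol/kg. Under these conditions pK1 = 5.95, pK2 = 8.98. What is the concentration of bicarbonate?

α₁ = 1 / (1 + [H⁺]/K1 + K2/[H⁺]) = 1 / (1 + 10^-1.68 + 10^-1.35)
   = 1 / (1 + 0.020893 + 0.044668) = 1/1.0656 = 0.9385
[HCO3⁻] = α₁ × DIC = 0.9385 × 7.90 = 7.41 mmol/kg

[HCO3⁻] = 7.41 mmol/kg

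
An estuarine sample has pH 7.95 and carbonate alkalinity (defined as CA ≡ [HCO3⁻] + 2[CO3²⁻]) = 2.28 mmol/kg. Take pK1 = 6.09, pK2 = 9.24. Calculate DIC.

CA = [HCO3⁻] + 2[CO3²⁻] = (α₁ + 2α₂)·DIC
At pH 7.95: [H⁺]/K1 = 10^-1.86 = 0.013804, K2/[H⁺] = 10^-1.29 = 0.051286
α₁ = 1/(1 + 0.013804 + 0.051286) = 1/1.0651 = 0.9389; α₂ = α₁·K2/[H⁺] = 0.04815
α₁ + 2α₂ = 1.0352
DIC = CA / (α₁ + 2α₂) = 2.28 / 1.0352 = 2.20 mmol/kg

DIC = 2.20 mmol/kg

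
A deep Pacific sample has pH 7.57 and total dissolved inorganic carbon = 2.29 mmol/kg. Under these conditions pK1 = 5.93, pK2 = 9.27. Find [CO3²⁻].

[CO3²⁻] = 0.0438 mmol/kg

α₂ = 1 / (1 + [H⁺]/K2 + [H⁺]²/(K1K2)) = 1 / (1 + 10^+1.70 + 10^+0.06)
   = 1 / (1 + 50.119 + 1.1482) = 1/52.267 = 0.01913
[CO3²⁻] = α₂ × DIC = 0.01913 × 2.29 = 0.0438 mmol/kg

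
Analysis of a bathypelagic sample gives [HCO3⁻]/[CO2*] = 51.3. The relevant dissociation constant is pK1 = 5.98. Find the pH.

From K1 = [H⁺][HCO3⁻]/[CO2*]:  pH = pK1 + log₁₀([HCO3⁻]/[CO2*])
log₁₀(51.3) = +1.710
pH = 5.98 + (+1.710) = 7.69

pH = 7.69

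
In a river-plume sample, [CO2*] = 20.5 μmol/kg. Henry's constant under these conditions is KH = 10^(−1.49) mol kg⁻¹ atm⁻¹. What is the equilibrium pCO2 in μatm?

KH = 10^(−1.49) = 3.236×10^-2 mol kg⁻¹ atm⁻¹
pCO2 = [CO2*]/KH = 20.5×10^-6 / 3.236×10^-2 = 6.34×10^-4 atm = 634 μatm

pCO2 = 634 μatm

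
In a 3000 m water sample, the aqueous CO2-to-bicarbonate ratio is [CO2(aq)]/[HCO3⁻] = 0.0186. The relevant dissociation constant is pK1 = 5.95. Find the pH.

pH = 7.68

From K1 = [H⁺][HCO3⁻]/[CO2(aq)]:  pH = pK1 − log₁₀([CO2(aq)]/[HCO3⁻])
log₁₀(0.0186) = -1.730
pH = 5.95 − (-1.730) = 7.68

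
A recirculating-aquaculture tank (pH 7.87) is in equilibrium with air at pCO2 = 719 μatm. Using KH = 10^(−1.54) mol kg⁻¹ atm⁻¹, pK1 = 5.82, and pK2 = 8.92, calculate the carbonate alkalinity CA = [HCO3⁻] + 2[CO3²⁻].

[CO2*] = KH · pCO2 = 10^(−1.54) × 719×10^-6 = 2.074×10^-5 mol/kg
α₀ = 1/(1 + K1/[H⁺] + K1K2/[H⁺]²) = 1/(1 + 10^+2.05 + 10^+1.00) = 0.008117
DIC = [CO2*]/α₀ = 2.074×10^-5 / 0.008117 = 2.555 mmol/kg
CA = (α₁ + 2α₂)·DIC = (0.9107 + 2×0.08117) × 2.555 = 2.74 mmol/kg

CA = 2.74 mmol/kg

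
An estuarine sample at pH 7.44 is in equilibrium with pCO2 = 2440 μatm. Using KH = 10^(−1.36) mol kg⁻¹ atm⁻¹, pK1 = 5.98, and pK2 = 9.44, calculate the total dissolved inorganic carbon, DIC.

[CO2*] = KH · pCO2 = 10^(−1.36) × 2440×10^-6 = 1.065×10^-4 mol/kg
α₀ = 1/(1 + K1/[H⁺] + K1K2/[H⁺]²) = 1/(1 + 10^+1.46 + 10^-0.54) = 0.03319
DIC = [CO2*]/α₀ = 1.065×10^-4 / 0.03319 = 3.21 mmol/kg

DIC = 3.21 mmol/kg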